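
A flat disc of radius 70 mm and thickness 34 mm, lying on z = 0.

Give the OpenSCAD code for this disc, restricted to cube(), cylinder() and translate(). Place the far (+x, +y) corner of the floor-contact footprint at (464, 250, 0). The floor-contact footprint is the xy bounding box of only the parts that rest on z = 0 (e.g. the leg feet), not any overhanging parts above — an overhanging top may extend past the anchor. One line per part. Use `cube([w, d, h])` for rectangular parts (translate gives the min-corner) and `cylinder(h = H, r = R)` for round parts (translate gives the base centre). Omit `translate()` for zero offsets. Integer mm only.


translate([394, 180, 0]) cylinder(h = 34, r = 70);


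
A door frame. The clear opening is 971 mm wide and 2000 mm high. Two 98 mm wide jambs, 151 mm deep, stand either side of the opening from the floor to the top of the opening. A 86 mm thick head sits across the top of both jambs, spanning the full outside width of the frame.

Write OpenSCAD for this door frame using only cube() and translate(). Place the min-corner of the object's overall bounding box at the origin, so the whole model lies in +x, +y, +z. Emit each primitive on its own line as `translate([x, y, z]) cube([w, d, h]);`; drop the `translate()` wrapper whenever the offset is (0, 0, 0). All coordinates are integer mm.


cube([98, 151, 2000]);
translate([1069, 0, 0]) cube([98, 151, 2000]);
translate([0, 0, 2000]) cube([1167, 151, 86]);


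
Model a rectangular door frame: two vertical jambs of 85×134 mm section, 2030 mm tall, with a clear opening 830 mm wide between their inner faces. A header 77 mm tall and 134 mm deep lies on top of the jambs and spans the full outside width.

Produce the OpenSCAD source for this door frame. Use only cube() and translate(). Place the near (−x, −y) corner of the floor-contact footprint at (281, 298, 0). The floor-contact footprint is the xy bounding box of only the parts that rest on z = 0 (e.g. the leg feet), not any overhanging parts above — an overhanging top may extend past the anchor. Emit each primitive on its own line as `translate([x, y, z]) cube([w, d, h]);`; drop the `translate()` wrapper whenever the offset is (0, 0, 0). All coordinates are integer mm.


translate([281, 298, 0]) cube([85, 134, 2030]);
translate([1196, 298, 0]) cube([85, 134, 2030]);
translate([281, 298, 2030]) cube([1000, 134, 77]);


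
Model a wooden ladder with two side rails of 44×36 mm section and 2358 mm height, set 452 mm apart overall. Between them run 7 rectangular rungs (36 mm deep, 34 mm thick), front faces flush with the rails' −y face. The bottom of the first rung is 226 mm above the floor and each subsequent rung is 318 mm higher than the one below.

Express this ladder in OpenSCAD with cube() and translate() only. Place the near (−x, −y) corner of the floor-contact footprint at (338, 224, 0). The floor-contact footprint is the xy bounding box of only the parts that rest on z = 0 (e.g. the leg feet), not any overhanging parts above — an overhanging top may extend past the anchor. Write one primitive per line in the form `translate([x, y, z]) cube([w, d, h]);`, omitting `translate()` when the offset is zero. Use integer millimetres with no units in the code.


// rung span = 452 - 2*44 = 364
// rung[k] z = 226 + k*318
translate([338, 224, 0]) cube([44, 36, 2358]);
translate([746, 224, 0]) cube([44, 36, 2358]);
translate([382, 224, 226]) cube([364, 36, 34]);
translate([382, 224, 544]) cube([364, 36, 34]);
translate([382, 224, 862]) cube([364, 36, 34]);
translate([382, 224, 1180]) cube([364, 36, 34]);
translate([382, 224, 1498]) cube([364, 36, 34]);
translate([382, 224, 1816]) cube([364, 36, 34]);
translate([382, 224, 2134]) cube([364, 36, 34]);


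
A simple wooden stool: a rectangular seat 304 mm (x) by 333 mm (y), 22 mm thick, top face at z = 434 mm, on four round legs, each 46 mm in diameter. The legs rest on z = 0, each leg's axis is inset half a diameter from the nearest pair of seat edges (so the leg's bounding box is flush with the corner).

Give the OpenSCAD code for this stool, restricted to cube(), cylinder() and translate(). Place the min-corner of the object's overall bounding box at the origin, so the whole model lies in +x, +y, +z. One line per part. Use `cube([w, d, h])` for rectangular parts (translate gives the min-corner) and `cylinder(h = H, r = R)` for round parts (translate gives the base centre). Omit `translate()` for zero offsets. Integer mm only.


translate([0, 0, 412]) cube([304, 333, 22]);
translate([23, 23, 0]) cylinder(h = 412, r = 23);
translate([281, 23, 0]) cylinder(h = 412, r = 23);
translate([23, 310, 0]) cylinder(h = 412, r = 23);
translate([281, 310, 0]) cylinder(h = 412, r = 23);


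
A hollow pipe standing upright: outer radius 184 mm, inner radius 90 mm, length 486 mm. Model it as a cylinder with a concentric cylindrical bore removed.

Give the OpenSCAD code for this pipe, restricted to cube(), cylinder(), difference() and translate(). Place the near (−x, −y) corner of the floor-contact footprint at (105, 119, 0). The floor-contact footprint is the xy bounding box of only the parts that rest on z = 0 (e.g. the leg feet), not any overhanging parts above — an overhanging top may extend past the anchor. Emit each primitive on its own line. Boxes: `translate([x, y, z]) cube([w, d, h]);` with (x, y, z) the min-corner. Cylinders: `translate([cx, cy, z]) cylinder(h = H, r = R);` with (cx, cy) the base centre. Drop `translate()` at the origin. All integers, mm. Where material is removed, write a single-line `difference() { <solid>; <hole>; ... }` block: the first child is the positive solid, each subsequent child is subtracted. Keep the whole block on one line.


difference() { translate([289, 303, 0]) cylinder(h = 486, r = 184); translate([289, 303, 0]) cylinder(h = 486, r = 90); }


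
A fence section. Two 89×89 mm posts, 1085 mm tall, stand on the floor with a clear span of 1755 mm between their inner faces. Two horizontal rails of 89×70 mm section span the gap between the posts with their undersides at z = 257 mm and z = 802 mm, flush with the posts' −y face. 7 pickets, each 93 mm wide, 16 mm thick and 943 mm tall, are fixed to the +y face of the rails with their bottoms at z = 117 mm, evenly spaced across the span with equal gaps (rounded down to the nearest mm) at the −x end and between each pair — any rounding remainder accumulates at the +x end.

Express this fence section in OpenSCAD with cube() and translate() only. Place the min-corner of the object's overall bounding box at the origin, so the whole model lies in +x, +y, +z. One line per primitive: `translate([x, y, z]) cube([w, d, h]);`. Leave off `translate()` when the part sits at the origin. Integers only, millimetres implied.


cube([89, 89, 1085]);
translate([1844, 0, 0]) cube([89, 89, 1085]);
translate([89, 0, 257]) cube([1755, 89, 70]);
translate([89, 0, 802]) cube([1755, 89, 70]);
translate([227, 89, 117]) cube([93, 16, 943]);
translate([458, 89, 117]) cube([93, 16, 943]);
translate([689, 89, 117]) cube([93, 16, 943]);
translate([920, 89, 117]) cube([93, 16, 943]);
translate([1151, 89, 117]) cube([93, 16, 943]);
translate([1382, 89, 117]) cube([93, 16, 943]);
translate([1613, 89, 117]) cube([93, 16, 943]);


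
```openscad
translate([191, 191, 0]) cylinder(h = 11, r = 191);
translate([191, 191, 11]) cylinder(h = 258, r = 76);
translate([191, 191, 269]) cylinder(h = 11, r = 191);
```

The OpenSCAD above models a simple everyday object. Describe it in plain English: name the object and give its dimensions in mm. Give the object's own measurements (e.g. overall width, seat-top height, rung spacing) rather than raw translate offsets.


A spool: two coaxial disc flanges of radius 191 mm and thickness 11 mm, joined by a core cylinder of radius 76 mm and height 258 mm. The lower flange rests on z = 0 and the three cylinders share a vertical axis.


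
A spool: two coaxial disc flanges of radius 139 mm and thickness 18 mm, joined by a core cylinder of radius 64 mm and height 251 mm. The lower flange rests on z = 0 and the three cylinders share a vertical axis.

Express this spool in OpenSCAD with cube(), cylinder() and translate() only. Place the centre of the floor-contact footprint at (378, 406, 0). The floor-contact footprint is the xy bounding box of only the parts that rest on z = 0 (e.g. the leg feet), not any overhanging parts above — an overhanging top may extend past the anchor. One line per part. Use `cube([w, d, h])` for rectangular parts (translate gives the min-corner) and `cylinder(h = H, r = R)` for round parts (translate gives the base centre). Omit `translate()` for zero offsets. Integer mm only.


translate([378, 406, 0]) cylinder(h = 18, r = 139);
translate([378, 406, 18]) cylinder(h = 251, r = 64);
translate([378, 406, 269]) cylinder(h = 18, r = 139);


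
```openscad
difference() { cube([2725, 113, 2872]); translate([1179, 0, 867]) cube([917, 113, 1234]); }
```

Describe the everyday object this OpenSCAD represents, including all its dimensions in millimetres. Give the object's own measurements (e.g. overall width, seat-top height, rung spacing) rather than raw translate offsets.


A wall 2725 mm long (x), 113 mm thick (y), 2872 mm tall, with a rectangular window opening cut through it. The opening is 917 mm wide and 1234 mm tall; its sill is at z = 867 mm and its near (−x) edge is 1179 mm from the wall's −x end. The opening passes through the full wall thickness.


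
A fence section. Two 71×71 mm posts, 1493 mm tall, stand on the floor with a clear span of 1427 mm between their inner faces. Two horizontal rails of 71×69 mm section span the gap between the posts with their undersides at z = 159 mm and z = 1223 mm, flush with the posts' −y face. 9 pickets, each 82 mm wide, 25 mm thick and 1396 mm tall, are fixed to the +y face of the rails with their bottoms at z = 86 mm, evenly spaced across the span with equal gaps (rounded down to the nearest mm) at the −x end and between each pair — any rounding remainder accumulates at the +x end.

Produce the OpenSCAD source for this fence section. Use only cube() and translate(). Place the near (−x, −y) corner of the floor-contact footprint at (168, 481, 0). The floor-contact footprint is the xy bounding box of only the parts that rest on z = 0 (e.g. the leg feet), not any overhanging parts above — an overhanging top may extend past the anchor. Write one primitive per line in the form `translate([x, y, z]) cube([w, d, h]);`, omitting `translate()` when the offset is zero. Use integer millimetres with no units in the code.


translate([168, 481, 0]) cube([71, 71, 1493]);
translate([1666, 481, 0]) cube([71, 71, 1493]);
translate([239, 481, 159]) cube([1427, 71, 69]);
translate([239, 481, 1223]) cube([1427, 71, 69]);
translate([307, 552, 86]) cube([82, 25, 1396]);
translate([457, 552, 86]) cube([82, 25, 1396]);
translate([607, 552, 86]) cube([82, 25, 1396]);
translate([757, 552, 86]) cube([82, 25, 1396]);
translate([907, 552, 86]) cube([82, 25, 1396]);
translate([1057, 552, 86]) cube([82, 25, 1396]);
translate([1207, 552, 86]) cube([82, 25, 1396]);
translate([1357, 552, 86]) cube([82, 25, 1396]);
translate([1507, 552, 86]) cube([82, 25, 1396]);


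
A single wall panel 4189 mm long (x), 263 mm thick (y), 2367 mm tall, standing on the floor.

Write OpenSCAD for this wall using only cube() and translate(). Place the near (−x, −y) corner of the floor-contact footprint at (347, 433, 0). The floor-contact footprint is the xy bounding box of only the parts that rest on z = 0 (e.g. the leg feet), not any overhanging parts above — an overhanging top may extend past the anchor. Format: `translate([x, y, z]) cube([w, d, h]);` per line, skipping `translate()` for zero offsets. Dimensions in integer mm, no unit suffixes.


translate([347, 433, 0]) cube([4189, 263, 2367]);


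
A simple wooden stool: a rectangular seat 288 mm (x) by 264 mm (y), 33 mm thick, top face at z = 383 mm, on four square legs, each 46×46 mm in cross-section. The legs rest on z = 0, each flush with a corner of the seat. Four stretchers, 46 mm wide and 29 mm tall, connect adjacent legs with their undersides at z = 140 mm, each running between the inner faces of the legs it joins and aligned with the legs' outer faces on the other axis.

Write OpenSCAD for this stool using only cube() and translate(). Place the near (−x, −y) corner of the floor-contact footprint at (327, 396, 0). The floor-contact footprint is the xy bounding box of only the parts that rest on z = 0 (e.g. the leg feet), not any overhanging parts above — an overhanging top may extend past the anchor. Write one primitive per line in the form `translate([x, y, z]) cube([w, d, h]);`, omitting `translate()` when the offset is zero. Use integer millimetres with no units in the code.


translate([327, 396, 350]) cube([288, 264, 33]);
translate([327, 396, 0]) cube([46, 46, 350]);
translate([569, 396, 0]) cube([46, 46, 350]);
translate([327, 614, 0]) cube([46, 46, 350]);
translate([569, 614, 0]) cube([46, 46, 350]);
translate([373, 396, 140]) cube([196, 46, 29]);
translate([373, 614, 140]) cube([196, 46, 29]);
translate([327, 442, 140]) cube([46, 172, 29]);
translate([569, 442, 140]) cube([46, 172, 29]);


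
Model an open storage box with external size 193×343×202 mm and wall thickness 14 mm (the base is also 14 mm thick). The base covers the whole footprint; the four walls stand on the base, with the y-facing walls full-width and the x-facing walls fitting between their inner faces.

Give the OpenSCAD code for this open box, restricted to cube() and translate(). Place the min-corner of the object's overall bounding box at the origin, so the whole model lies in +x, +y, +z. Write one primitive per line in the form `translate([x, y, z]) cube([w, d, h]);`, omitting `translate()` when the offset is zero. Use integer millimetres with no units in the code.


cube([193, 343, 14]);
translate([0, 0, 14]) cube([193, 14, 188]);
translate([0, 329, 14]) cube([193, 14, 188]);
translate([0, 14, 14]) cube([14, 315, 188]);
translate([179, 14, 14]) cube([14, 315, 188]);


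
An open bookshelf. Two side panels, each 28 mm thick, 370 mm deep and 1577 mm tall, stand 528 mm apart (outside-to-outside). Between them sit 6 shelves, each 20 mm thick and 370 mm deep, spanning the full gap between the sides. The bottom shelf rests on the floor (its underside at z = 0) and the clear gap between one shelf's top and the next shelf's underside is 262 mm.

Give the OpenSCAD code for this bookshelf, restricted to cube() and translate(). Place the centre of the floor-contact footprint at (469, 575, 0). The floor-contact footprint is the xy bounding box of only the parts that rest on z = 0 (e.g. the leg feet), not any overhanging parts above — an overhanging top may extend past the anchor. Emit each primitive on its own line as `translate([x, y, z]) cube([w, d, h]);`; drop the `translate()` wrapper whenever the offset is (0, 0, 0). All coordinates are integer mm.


translate([205, 390, 0]) cube([28, 370, 1577]);
translate([705, 390, 0]) cube([28, 370, 1577]);
translate([233, 390, 0]) cube([472, 370, 20]);
translate([233, 390, 282]) cube([472, 370, 20]);
translate([233, 390, 564]) cube([472, 370, 20]);
translate([233, 390, 846]) cube([472, 370, 20]);
translate([233, 390, 1128]) cube([472, 370, 20]);
translate([233, 390, 1410]) cube([472, 370, 20]);


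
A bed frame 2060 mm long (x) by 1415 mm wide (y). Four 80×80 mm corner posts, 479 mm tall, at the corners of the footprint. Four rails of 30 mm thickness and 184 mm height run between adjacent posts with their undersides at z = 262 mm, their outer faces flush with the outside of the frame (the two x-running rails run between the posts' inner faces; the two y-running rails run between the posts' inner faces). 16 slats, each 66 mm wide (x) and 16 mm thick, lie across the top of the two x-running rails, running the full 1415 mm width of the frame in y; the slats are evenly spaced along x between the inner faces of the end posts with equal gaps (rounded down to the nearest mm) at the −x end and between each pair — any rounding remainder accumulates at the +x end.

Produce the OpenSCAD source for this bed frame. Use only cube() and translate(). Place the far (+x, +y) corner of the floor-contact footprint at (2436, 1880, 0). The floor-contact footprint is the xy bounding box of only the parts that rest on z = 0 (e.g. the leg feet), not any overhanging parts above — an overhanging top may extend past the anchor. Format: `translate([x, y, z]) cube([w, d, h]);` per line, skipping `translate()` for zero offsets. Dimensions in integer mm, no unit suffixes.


// slat z = rail_z + rail_h = 262 + 184 = 446
// slat gap = ⌊(1900 − 16·66) / 17⌋ = 49
translate([376, 465, 0]) cube([80, 80, 479]);
translate([376, 1800, 0]) cube([80, 80, 479]);
translate([2356, 465, 0]) cube([80, 80, 479]);
translate([2356, 1800, 0]) cube([80, 80, 479]);
translate([456, 465, 262]) cube([1900, 30, 184]);
translate([456, 1850, 262]) cube([1900, 30, 184]);
translate([376, 545, 262]) cube([30, 1255, 184]);
translate([2406, 545, 262]) cube([30, 1255, 184]);
translate([505, 465, 446]) cube([66, 1415, 16]);
translate([620, 465, 446]) cube([66, 1415, 16]);
translate([735, 465, 446]) cube([66, 1415, 16]);
translate([850, 465, 446]) cube([66, 1415, 16]);
translate([965, 465, 446]) cube([66, 1415, 16]);
translate([1080, 465, 446]) cube([66, 1415, 16]);
translate([1195, 465, 446]) cube([66, 1415, 16]);
translate([1310, 465, 446]) cube([66, 1415, 16]);
translate([1425, 465, 446]) cube([66, 1415, 16]);
translate([1540, 465, 446]) cube([66, 1415, 16]);
translate([1655, 465, 446]) cube([66, 1415, 16]);
translate([1770, 465, 446]) cube([66, 1415, 16]);
translate([1885, 465, 446]) cube([66, 1415, 16]);
translate([2000, 465, 446]) cube([66, 1415, 16]);
translate([2115, 465, 446]) cube([66, 1415, 16]);
translate([2230, 465, 446]) cube([66, 1415, 16]);


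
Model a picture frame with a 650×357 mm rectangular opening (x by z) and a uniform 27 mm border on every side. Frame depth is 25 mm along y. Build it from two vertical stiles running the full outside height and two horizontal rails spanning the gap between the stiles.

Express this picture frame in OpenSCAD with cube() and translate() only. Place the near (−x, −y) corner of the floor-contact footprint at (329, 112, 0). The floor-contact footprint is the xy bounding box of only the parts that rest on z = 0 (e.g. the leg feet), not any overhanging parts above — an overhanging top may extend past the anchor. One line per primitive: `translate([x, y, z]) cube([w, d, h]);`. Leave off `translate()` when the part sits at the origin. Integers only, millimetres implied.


translate([329, 112, 0]) cube([27, 25, 411]);
translate([1006, 112, 0]) cube([27, 25, 411]);
translate([356, 112, 0]) cube([650, 25, 27]);
translate([356, 112, 384]) cube([650, 25, 27]);


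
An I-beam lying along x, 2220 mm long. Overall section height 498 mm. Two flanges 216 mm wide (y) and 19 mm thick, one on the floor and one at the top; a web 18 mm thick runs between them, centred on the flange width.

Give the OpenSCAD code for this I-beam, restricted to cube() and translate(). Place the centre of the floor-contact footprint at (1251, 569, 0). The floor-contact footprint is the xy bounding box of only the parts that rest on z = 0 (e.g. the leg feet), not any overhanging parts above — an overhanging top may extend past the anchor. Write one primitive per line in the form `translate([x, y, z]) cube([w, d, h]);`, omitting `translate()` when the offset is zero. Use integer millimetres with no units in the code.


translate([141, 461, 0]) cube([2220, 216, 19]);
translate([141, 560, 19]) cube([2220, 18, 460]);
translate([141, 461, 479]) cube([2220, 216, 19]);


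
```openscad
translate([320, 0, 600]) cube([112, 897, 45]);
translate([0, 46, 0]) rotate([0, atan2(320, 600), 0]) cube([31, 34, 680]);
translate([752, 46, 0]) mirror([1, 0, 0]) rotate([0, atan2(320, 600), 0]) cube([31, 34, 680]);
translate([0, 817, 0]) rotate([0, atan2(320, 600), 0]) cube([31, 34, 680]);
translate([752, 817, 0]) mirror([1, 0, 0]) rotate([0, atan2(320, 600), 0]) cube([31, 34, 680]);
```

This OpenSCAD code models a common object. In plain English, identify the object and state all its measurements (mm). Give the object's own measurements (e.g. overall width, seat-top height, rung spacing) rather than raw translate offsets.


A sawhorse. A 112×897×45 mm beam (x, y, z) sits on two A-frame leg pairs. Each pair is two raked legs of 31×34 mm section (34 mm along y) splaying symmetrically in x. Each leg rises 600 mm vertically over 320 mm of horizontal reach and is 680 mm long along its own axis. Every leg's outer bottom edge rests on the floor and its outer top edge meets a bottom edge of the beam — the left legs (tilting toward +x) meet the beam's −x bottom edge, the right legs (their mirror images, tilting toward −x) meet its +x bottom edge — so the leg tops tuck under the beam, the beam's underside is 600 mm above the floor, and the feet are 752 mm apart outside-to-outside with the beam centred between them. The two leg pairs are set in 46 mm from either end of the beam.


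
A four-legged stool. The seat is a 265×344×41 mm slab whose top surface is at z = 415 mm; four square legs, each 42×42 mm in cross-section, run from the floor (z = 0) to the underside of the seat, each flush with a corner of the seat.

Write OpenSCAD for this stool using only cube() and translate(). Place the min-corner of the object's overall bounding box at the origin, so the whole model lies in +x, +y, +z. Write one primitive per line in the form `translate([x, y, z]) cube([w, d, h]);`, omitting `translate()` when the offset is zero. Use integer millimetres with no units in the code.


translate([0, 0, 374]) cube([265, 344, 41]);
cube([42, 42, 374]);
translate([223, 0, 0]) cube([42, 42, 374]);
translate([0, 302, 0]) cube([42, 42, 374]);
translate([223, 302, 0]) cube([42, 42, 374]);


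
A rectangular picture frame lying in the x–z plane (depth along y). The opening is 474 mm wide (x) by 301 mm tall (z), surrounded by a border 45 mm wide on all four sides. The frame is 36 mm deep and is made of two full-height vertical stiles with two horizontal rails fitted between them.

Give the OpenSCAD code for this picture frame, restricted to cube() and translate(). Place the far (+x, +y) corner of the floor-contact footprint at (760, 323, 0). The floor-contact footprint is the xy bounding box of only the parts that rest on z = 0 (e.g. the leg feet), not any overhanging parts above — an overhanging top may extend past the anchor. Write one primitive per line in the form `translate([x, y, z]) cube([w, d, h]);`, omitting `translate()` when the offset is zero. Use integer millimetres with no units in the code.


translate([196, 287, 0]) cube([45, 36, 391]);
translate([715, 287, 0]) cube([45, 36, 391]);
translate([241, 287, 0]) cube([474, 36, 45]);
translate([241, 287, 346]) cube([474, 36, 45]);


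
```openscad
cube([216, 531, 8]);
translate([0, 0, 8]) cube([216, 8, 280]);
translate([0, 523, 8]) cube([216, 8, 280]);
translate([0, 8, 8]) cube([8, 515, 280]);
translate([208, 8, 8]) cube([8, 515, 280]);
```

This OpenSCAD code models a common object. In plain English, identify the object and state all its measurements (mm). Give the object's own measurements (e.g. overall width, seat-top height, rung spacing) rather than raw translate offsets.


An open-topped rectangular box: outside dimensions 216×531×288 mm, with a uniform wall and base thickness of 8 mm. The base is a full 216×531 slab on the floor; four walls sit on top of the base. The front and back walls (the −y and +y sides) span the full width; the two side walls fit between them.


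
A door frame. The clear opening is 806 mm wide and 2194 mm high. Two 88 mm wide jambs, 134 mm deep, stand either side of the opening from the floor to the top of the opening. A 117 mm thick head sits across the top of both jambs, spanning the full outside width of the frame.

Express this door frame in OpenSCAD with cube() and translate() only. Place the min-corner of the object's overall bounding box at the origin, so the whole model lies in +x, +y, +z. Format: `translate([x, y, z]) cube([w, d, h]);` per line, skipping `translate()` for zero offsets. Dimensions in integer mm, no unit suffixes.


cube([88, 134, 2194]);
translate([894, 0, 0]) cube([88, 134, 2194]);
translate([0, 0, 2194]) cube([982, 134, 117]);


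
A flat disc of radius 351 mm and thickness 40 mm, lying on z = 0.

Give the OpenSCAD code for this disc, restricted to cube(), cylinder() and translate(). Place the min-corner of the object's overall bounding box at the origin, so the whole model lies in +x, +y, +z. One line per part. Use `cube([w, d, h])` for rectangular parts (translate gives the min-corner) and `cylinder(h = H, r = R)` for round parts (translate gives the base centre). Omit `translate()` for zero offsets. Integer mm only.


translate([351, 351, 0]) cylinder(h = 40, r = 351);


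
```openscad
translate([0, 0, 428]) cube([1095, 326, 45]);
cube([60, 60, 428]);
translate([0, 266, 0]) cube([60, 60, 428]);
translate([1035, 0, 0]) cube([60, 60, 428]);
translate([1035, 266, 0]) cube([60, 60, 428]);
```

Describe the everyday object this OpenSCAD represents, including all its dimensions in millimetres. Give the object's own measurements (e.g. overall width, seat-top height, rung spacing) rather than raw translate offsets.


A bench: a 1095×326 mm seat slab, 45 mm thick, top at z = 473 mm, on four 60×60 mm square legs flush with the seat corners and standing on z = 0.


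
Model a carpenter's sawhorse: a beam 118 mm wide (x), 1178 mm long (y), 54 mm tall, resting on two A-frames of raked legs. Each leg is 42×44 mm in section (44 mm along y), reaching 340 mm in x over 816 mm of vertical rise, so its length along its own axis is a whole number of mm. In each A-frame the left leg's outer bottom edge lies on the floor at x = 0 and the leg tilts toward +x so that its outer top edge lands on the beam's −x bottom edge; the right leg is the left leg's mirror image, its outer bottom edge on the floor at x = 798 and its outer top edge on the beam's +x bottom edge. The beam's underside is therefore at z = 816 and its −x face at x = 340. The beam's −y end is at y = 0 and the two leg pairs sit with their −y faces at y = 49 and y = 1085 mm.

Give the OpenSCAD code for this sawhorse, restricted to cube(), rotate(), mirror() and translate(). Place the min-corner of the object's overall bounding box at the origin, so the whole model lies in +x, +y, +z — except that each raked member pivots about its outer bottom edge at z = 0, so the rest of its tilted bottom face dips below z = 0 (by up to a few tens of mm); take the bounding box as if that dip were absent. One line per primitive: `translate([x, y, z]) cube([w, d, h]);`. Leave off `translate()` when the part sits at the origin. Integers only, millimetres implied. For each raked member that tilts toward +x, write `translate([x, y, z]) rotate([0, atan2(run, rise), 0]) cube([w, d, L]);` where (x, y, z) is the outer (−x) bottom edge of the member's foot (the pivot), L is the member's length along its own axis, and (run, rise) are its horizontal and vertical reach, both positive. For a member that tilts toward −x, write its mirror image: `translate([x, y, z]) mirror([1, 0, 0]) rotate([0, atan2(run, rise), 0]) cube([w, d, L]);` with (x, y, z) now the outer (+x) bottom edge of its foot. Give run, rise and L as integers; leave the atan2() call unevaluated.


// leg length = √(340² + 816²) = 884
// right-leg outer foot x = 2·340 + 118 = 798
// beam min-corner = (340, 0, 816)
translate([340, 0, 816]) cube([118, 1178, 54]);
translate([0, 49, 0]) rotate([0, atan2(340, 816), 0]) cube([42, 44, 884]);
translate([798, 49, 0]) mirror([1, 0, 0]) rotate([0, atan2(340, 816), 0]) cube([42, 44, 884]);
translate([0, 1085, 0]) rotate([0, atan2(340, 816), 0]) cube([42, 44, 884]);
translate([798, 1085, 0]) mirror([1, 0, 0]) rotate([0, atan2(340, 816), 0]) cube([42, 44, 884]);


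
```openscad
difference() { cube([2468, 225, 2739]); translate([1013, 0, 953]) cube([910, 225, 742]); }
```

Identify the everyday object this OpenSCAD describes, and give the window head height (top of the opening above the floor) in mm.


A wall with a window opening. The window head height is 1695 mm.

A wall with a rectangular opening subtracted — a window. Sill at z = 953, opening 742 mm tall, so the head is at 953 + 742 = 1695 mm.


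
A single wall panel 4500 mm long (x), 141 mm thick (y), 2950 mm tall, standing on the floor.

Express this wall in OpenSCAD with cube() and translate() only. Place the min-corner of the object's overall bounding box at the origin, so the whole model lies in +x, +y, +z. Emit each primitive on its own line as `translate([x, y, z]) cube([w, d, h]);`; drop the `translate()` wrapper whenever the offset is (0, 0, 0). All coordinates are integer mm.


cube([4500, 141, 2950]);


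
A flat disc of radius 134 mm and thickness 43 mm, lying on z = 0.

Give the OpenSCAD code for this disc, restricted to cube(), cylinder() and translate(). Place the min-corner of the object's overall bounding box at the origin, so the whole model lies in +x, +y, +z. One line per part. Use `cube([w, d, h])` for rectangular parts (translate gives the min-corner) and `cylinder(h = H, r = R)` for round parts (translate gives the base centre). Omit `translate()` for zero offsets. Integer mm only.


translate([134, 134, 0]) cylinder(h = 43, r = 134);


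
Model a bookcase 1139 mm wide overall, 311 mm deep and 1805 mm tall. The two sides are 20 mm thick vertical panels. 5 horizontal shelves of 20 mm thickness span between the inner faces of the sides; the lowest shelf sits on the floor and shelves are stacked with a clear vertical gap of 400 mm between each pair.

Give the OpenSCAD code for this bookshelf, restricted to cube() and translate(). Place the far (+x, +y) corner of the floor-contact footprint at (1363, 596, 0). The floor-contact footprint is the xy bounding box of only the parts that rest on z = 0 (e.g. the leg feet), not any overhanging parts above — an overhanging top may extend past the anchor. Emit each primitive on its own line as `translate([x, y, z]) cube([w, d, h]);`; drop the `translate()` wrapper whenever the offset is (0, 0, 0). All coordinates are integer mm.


translate([224, 285, 0]) cube([20, 311, 1805]);
translate([1343, 285, 0]) cube([20, 311, 1805]);
translate([244, 285, 0]) cube([1099, 311, 20]);
translate([244, 285, 420]) cube([1099, 311, 20]);
translate([244, 285, 840]) cube([1099, 311, 20]);
translate([244, 285, 1260]) cube([1099, 311, 20]);
translate([244, 285, 1680]) cube([1099, 311, 20]);


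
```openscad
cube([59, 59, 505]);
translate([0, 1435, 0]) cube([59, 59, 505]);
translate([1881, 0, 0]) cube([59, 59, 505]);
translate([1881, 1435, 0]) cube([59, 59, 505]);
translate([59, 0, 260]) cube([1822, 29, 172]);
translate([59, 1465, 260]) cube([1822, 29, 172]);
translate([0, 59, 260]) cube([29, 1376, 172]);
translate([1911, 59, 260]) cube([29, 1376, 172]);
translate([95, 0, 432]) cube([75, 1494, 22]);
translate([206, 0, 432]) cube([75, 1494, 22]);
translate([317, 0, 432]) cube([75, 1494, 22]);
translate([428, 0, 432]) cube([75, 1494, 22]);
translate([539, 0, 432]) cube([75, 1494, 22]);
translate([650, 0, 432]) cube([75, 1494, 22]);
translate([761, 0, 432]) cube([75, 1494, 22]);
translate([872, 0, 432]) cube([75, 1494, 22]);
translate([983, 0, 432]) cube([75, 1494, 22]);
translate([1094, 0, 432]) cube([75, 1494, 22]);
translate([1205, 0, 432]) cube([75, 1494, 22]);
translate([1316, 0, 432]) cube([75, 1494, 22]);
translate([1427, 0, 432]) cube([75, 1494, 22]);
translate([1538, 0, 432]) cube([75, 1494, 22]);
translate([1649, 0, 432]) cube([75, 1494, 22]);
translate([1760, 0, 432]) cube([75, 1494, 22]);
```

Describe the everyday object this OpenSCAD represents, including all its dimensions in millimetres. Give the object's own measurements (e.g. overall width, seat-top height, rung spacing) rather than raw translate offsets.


A bed frame 1940 mm long (x) by 1494 mm wide (y). Four 59×59 mm corner posts, 505 mm tall, at the corners of the footprint. Four rails of 29 mm thickness and 172 mm height run between adjacent posts with their undersides at z = 260 mm, their outer faces flush with the outside of the frame (the two x-running rails run between the posts' inner faces; the two y-running rails run between the posts' inner faces). 16 slats, each 75 mm wide (x) and 22 mm thick, lie across the top of the two x-running rails, running the full 1494 mm width of the frame in y; along x they sit between the end posts with a 36 mm gap after the −x posts and between neighbouring slats, leaving 46 mm before the +x posts.


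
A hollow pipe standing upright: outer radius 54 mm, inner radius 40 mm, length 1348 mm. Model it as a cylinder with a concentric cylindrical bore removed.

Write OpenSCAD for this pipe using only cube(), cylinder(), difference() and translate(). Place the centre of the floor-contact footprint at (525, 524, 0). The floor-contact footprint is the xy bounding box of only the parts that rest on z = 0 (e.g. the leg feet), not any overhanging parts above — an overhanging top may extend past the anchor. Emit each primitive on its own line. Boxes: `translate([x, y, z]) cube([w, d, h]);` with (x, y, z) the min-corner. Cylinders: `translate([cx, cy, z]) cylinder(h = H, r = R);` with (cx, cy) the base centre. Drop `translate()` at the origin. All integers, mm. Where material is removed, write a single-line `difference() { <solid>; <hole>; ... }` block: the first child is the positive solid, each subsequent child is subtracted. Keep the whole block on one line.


difference() { translate([525, 524, 0]) cylinder(h = 1348, r = 54); translate([525, 524, 0]) cylinder(h = 1348, r = 40); }


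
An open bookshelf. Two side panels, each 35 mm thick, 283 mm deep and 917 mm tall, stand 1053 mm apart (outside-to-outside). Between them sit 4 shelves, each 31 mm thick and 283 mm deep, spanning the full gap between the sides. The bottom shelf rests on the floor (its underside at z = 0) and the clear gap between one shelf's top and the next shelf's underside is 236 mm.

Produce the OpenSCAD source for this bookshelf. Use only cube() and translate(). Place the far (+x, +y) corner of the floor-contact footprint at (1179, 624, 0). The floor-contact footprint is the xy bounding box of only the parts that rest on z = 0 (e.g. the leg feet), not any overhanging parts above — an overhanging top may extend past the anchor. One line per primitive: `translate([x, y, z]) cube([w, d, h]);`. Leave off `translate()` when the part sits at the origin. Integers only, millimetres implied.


translate([126, 341, 0]) cube([35, 283, 917]);
translate([1144, 341, 0]) cube([35, 283, 917]);
translate([161, 341, 0]) cube([983, 283, 31]);
translate([161, 341, 267]) cube([983, 283, 31]);
translate([161, 341, 534]) cube([983, 283, 31]);
translate([161, 341, 801]) cube([983, 283, 31]);


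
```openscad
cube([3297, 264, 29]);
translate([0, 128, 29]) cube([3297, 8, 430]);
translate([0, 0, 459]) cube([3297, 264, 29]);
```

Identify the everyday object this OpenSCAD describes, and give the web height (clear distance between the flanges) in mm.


An I-beam. The web height is 430 mm.

Two wide flanges with a thin centred web — an I-beam. Overall 488 mm minus two 29 mm flanges gives a web of 488 − 2·29 = 430 mm.


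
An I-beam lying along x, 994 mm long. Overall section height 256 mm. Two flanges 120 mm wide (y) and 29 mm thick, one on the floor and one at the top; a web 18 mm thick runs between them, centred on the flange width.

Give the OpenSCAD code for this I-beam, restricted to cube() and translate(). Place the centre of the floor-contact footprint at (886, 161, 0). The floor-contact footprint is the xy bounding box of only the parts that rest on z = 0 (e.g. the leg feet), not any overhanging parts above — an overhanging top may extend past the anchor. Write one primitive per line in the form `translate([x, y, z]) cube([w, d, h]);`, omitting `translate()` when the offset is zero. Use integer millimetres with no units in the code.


translate([389, 101, 0]) cube([994, 120, 29]);
translate([389, 152, 29]) cube([994, 18, 198]);
translate([389, 101, 227]) cube([994, 120, 29]);


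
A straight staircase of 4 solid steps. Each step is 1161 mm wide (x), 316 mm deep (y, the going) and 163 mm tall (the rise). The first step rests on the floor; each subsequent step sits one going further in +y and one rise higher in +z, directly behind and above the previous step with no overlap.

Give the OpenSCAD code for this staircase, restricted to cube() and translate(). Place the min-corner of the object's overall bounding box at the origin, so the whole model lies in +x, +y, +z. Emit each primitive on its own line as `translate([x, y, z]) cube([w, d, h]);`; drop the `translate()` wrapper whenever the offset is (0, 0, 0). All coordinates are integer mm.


cube([1161, 316, 163]);
translate([0, 316, 163]) cube([1161, 316, 163]);
translate([0, 632, 326]) cube([1161, 316, 163]);
translate([0, 948, 489]) cube([1161, 316, 163]);


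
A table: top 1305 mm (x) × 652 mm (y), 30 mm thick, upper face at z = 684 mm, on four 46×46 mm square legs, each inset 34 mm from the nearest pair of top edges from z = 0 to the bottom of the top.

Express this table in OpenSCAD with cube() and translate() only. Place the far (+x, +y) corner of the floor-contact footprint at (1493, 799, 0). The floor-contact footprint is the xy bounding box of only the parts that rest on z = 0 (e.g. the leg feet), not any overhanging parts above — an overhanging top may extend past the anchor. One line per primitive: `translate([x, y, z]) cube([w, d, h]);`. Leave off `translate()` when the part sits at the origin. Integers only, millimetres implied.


translate([222, 181, 654]) cube([1305, 652, 30]);
translate([256, 215, 0]) cube([46, 46, 654]);
translate([1447, 215, 0]) cube([46, 46, 654]);
translate([256, 753, 0]) cube([46, 46, 654]);
translate([1447, 753, 0]) cube([46, 46, 654]);


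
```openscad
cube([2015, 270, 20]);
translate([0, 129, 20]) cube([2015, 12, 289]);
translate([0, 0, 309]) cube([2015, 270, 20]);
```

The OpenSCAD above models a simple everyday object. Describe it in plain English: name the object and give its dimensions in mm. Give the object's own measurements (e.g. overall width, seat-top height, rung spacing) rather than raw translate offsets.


An I-beam lying along x, 2015 mm long. Overall section height 329 mm. Two flanges 270 mm wide (y) and 20 mm thick, one on the floor and one at the top; a web 12 mm thick runs between them, centred on the flange width.


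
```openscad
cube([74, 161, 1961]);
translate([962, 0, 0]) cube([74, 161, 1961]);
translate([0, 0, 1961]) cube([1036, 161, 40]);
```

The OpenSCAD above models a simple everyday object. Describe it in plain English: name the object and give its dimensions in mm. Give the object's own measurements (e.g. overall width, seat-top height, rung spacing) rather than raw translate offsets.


A door frame. The clear opening is 888 mm wide and 1961 mm high. Two 74 mm wide jambs, 161 mm deep, stand either side of the opening from the floor to the top of the opening. A 40 mm thick head sits across the top of both jambs, spanning the full outside width of the frame.


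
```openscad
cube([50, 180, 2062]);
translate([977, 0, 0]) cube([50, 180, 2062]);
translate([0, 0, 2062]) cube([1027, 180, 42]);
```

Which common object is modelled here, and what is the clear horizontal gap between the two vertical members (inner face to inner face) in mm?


A door frame. The clear opening width is 927 mm.

Two 2062 mm tall posts with a header on top — a door frame. The left jamb is 50 mm wide at x = 0; the right jamb starts at x = 977. The clear opening is 977 − 50 = 927 mm.


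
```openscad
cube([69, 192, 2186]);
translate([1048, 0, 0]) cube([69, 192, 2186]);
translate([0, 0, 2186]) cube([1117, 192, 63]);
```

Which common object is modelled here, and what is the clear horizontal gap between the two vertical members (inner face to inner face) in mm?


A door frame. The clear opening width is 979 mm.

Two 2186 mm tall posts with a header on top — a door frame. The left jamb is 69 mm wide at x = 0; the right jamb starts at x = 1048. The clear opening is 1048 − 69 = 979 mm.
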